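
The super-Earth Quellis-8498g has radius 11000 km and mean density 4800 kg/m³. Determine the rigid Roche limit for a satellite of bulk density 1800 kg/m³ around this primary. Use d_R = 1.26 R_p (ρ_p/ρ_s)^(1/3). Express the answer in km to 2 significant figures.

d_R = 1.26 × 11000 km × (4800/1800)^(1/3)
    = 19000 km

19000 km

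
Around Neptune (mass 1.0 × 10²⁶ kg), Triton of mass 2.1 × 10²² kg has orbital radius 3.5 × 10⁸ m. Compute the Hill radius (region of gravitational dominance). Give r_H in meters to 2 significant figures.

1.4 × 10⁷ m

r_H ≈ a (m/3M)^(1/3)
    = (3.5 × 10⁸) × (2.1 × 10²² / (3 × 1.0 × 10²⁶))^(1/3)
    = 1.4 × 10⁷ m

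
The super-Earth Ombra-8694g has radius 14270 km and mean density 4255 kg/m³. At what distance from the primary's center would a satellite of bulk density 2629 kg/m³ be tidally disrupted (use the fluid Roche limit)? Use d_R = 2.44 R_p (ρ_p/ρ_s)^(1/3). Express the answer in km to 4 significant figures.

40880 km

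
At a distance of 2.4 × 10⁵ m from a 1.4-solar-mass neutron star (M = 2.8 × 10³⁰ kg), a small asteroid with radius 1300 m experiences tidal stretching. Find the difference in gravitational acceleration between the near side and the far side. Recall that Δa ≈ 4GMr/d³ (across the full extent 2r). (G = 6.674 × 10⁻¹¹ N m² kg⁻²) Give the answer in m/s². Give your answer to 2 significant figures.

7.0 × 10⁷ m/s²

a_tidal = 4GMr/d³
        = 4 × (6.674 × 10⁻¹¹) × (2.8 × 10³⁰) × (1300) / (2.4 × 10⁵)³
        = 7.0 × 10⁷ m/s²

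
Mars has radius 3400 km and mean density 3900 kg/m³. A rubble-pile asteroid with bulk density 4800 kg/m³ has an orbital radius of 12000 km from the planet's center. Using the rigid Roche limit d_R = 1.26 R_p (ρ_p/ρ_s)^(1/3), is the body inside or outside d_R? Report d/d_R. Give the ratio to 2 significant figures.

outside; d/d_R ≈ 3.0

d_R = 1.26 × (3400 km) × (3900/4800)^(1/3) = 3998 km
d/d_R = (12000) / (3998) = 3.0
Since d/d_R > 1, the body is outside the Roche limit.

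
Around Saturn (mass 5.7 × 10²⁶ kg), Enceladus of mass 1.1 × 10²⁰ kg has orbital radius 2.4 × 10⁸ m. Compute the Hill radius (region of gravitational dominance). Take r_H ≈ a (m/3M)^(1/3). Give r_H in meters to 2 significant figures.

r_H ≈ a (m/3M)^(1/3)
    = (2.4 × 10⁸) × (1.1 × 10²⁰ / (3 × 5.7 × 10²⁶))^(1/3)
    = 9.6 × 10⁵ m

9.6 × 10⁵ m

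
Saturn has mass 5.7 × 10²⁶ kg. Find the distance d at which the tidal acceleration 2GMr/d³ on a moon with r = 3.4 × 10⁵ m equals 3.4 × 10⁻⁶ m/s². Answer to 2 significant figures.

2.0 × 10⁹ m

2GMr/d³ = a_tidal  ⇒  d = (2GMr / a_tidal)^(1/3)
d = (2 × 6.674×10⁻¹¹ × (5.7 × 10²⁶) × (3.4 × 10⁵) / (3.4 × 10⁻⁶))^(1/3)
  = 2.0 × 10⁹ m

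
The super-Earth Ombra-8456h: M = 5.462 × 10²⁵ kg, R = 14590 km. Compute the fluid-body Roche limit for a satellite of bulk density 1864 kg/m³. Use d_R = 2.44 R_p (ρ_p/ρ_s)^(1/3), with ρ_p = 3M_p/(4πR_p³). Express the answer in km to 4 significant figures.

ρ_p = 3M_p/(4πR_p³) = 3 × (5.462 × 10²⁵) / (4π × (1.459 × 10⁷ m)³) = 4199 kg/m³
d_R = 2.44 × 14590 km × (4199/1864)^(1/3)
    = 46670 km

46670 km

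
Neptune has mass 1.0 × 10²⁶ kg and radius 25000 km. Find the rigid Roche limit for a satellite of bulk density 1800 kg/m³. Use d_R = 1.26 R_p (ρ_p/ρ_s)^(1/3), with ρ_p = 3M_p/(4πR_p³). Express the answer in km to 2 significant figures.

30000 km

ρ_p = 3M_p/(4πR_p³) = 3 × (1.0 × 10²⁶) / (4π × (2.5 × 10⁷ m)³) = 1500 kg/m³
d_R = 1.26 × 25000 km × (1500/1800)^(1/3)
    = 30000 km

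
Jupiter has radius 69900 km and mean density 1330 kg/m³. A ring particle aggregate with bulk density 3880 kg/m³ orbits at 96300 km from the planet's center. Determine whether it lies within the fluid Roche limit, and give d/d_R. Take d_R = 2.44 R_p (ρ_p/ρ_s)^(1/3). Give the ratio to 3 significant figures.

d_R = 2.44 × (69900 km) × (1330/3880)^(1/3) = 1.194 × 10⁵ km
d/d_R = (96300) / (1.194 × 10⁵) = 0.807
Since d/d_R < 1, the body is inside the Roche limit.

inside; d/d_R ≈ 0.807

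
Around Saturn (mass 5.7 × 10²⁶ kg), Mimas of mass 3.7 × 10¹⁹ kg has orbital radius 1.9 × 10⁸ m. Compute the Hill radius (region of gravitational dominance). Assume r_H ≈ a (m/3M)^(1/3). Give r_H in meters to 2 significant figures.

5.3 × 10⁵ m

r_H ≈ a (m/3M)^(1/3)
    = (1.9 × 10⁸) × (3.7 × 10¹⁹ / (3 × 5.7 × 10²⁶))^(1/3)
    = 5.3 × 10⁵ m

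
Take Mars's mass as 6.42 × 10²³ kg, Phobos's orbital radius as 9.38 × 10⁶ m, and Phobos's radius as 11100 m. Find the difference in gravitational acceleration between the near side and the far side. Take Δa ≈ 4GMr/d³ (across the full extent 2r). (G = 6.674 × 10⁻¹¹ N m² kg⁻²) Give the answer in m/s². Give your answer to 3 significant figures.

Δg = 4GMr/d³
   = 4 × (6.674 × 10⁻¹¹) × (6.42 × 10²³) × (11100) / (9.38 × 10⁶)³
   = 2.31 × 10⁻³ m/s²

2.31 × 10⁻³ m/s²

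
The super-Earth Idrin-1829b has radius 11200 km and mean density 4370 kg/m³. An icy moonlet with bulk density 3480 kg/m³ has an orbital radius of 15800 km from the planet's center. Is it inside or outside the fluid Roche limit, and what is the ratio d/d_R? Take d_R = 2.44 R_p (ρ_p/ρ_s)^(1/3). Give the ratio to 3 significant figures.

d_R = 2.44 × (11200 km) × (4370/3480)^(1/3) = 29480 km
d/d_R = (15800) / (29480) = 0.536
Since d/d_R < 1, the body is inside the Roche limit.

inside; d/d_R ≈ 0.536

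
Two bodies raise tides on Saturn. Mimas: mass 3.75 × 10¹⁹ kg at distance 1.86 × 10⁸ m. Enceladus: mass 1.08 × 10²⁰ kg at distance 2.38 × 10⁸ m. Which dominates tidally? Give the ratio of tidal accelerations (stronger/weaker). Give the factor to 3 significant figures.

Tidal acceleration ∝ M/d³, so compare M/d³ for each.
Mimas: (3.75 × 10¹⁹) / (1.86 × 10⁸)³ = 5.828 × 10⁻⁶
Enceladus: (1.08 × 10²⁰) / (2.38 × 10⁸)³ = 8.011 × 10⁻⁶
Ratio (larger/smaller) = 1.37

Enceladus, by a factor of ≈ 1.37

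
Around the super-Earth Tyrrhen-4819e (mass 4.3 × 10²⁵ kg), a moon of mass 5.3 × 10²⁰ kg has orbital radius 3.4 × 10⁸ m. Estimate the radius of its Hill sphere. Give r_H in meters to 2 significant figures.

5.4 × 10⁶ m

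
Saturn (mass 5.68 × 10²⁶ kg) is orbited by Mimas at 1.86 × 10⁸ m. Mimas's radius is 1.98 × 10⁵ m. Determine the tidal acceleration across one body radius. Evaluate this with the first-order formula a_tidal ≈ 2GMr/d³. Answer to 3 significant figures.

a_tidal = 2GMr/d³
        = 2 × (6.674 × 10⁻¹¹) × (5.68 × 10²⁶) × (1.98 × 10⁵) / (1.86 × 10⁸)³
        = 2.33 × 10⁻³ m/s²

2.33 × 10⁻³ m/s²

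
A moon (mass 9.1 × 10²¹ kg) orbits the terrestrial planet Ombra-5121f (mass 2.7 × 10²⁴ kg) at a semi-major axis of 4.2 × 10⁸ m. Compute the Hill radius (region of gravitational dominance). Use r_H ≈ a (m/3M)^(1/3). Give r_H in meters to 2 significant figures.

4.4 × 10⁷ m

r_H ≈ a (m/3M)^(1/3)
    = (4.2 × 10⁸) × (9.1 × 10²¹ / (3 × 2.7 × 10²⁴))^(1/3)
    = 4.4 × 10⁷ m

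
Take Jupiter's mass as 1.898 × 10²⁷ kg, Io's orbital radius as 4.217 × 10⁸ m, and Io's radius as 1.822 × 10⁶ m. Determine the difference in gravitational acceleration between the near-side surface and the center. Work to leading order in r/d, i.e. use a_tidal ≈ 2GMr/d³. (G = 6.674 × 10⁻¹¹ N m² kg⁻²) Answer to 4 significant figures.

6.155 × 10⁻³ m/s²

a_tidal = 2GMr/d³
        = 2 × (6.674 × 10⁻¹¹) × (1.898 × 10²⁷) × (1.822 × 10⁶) / (4.217 × 10⁸)³
        = 6.155 × 10⁻³ m/s²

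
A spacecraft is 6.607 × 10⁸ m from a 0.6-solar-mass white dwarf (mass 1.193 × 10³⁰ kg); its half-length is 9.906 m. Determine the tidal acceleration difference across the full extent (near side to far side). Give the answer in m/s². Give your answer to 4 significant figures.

1.094 × 10⁻⁵ m/s²

The field gradient is 2GM/d³; across the full diameter 2r the difference is 4GMr/d³.
a_tidal = 4GMr/d³
        = 4 × (6.674 × 10⁻¹¹) × (1.193 × 10³⁰) × (9.906) / (6.607 × 10⁸)³
        = 1.094 × 10⁻⁵ m/s²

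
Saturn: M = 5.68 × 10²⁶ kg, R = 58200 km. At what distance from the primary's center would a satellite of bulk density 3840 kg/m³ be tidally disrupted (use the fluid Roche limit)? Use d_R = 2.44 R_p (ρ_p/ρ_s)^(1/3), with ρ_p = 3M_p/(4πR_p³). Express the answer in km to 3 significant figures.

ρ_p = 3M_p/(4πR_p³) = 3 × (5.68 × 10²⁶) / (4π × (5.82 × 10⁷ m)³) = 688 kg/m³
d_R = 2.44 × 58200 km × (688/3840)^(1/3)
    = 80100 km

80100 km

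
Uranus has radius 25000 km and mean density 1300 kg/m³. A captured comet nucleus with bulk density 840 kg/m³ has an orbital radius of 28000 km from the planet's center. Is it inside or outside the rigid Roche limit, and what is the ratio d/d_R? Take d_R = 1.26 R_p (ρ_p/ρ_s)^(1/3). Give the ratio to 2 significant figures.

d_R = 1.26 × (25000 km) × (1300/840)^(1/3) = 36440 km
d/d_R = (28000) / (36440) = 0.77
Since d/d_R < 1, the body is inside the Roche limit.

inside; d/d_R ≈ 0.77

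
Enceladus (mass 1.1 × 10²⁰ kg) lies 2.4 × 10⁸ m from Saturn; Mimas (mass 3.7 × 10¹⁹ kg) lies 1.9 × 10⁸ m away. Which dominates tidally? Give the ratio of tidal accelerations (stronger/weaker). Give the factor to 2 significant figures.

Enceladus, by a factor of ≈ 1.5

The tide-raising term goes as M/d³ (the gradient of a 1/d² field).
Enceladus: (1.1 × 10²⁰) / (2.4 × 10⁸)³ = 7.957 × 10⁻⁶
Mimas: (3.7 × 10¹⁹) / (1.9 × 10⁸)³ = 5.394 × 10⁻⁶
Ratio (larger/smaller) = 1.5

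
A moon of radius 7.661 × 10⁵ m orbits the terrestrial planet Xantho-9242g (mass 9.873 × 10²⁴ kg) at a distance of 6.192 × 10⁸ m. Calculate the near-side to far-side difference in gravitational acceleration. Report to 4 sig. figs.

8.505 × 10⁻⁶ m/s²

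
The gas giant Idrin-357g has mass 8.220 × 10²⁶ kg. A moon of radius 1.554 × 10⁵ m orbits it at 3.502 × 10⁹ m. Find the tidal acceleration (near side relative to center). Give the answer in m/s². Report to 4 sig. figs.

Δg = 2GMr/d³
   = 2 × (6.674 × 10⁻¹¹) × (8.220 × 10²⁶) × (1.554 × 10⁵) / (3.502 × 10⁹)³
   = 3.970 × 10⁻⁷ m/s²

3.970 × 10⁻⁷ m/s²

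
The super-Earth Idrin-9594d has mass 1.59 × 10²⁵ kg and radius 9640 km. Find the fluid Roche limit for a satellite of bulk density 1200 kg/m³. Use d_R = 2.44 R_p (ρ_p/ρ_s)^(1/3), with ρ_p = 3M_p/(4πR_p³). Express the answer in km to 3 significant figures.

ρ_p = 3M_p/(4πR_p³) = 3 × (1.59 × 10²⁵) / (4π × (9.64 × 10⁶ m)³) = 4240 kg/m³
d_R = 2.44 × 9640 km × (4240/1200)^(1/3)
    = 35800 km

35800 km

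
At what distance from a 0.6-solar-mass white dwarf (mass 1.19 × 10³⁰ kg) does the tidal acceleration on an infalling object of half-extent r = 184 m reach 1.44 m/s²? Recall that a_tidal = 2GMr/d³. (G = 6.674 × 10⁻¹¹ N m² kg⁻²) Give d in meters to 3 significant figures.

2GMr/d³ = a_tidal  ⇒  d = (2GMr / a_tidal)^(1/3)
d = (2 × 6.674×10⁻¹¹ × (1.19 × 10³⁰) × (184) / (1.44))^(1/3)
  = 2.73 × 10⁷ m

2.73 × 10⁷ m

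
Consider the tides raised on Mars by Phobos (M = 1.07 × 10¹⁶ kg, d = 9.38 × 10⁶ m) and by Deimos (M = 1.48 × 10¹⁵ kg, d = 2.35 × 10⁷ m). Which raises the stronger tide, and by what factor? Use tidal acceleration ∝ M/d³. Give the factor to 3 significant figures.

Phobos, by a factor of ≈ 114

Tidal stretch scales as M/d³; compute that for each body.
Phobos: (1.07 × 10¹⁶) / (9.38 × 10⁶)³ = 1.297 × 10⁻⁵
Deimos: (1.48 × 10¹⁵) / (2.35 × 10⁷)³ = 1.140 × 10⁻⁷
Ratio (larger/smaller) = 114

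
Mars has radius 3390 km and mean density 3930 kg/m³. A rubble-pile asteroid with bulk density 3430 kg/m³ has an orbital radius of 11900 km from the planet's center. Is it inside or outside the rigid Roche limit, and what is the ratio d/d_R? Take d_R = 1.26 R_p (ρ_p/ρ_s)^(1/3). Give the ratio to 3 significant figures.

outside; d/d_R ≈ 2.66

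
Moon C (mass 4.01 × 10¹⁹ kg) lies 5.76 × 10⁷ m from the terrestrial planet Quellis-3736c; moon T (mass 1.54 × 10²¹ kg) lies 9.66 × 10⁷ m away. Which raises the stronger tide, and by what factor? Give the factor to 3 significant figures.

The tide-raising term goes as M/d³ (the gradient of a 1/d² field).
Moon C: (4.01 × 10¹⁹) / (5.76 × 10⁷)³ = 2.098 × 10⁻⁴
Moon T: (1.54 × 10²¹) / (9.66 × 10⁷)³ = 1.708 × 10⁻³
Ratio (larger/smaller) = 8.14

Moon T, by a factor of ≈ 8.14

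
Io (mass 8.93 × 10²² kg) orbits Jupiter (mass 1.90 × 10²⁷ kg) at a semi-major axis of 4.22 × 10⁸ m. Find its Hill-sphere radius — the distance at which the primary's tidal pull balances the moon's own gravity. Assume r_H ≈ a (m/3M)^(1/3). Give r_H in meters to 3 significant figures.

1.06 × 10⁷ m

r_H ≈ a (m/3M)^(1/3)
    = (4.22 × 10⁸) × (8.93 × 10²² / (3 × 1.90 × 10²⁷))^(1/3)
    = 1.06 × 10⁷ m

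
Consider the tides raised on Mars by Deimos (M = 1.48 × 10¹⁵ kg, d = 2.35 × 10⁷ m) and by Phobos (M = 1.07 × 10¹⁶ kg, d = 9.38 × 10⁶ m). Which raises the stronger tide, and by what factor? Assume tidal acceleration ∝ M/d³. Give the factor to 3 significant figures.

Phobos, by a factor of ≈ 114

Tidal stretch scales as M/d³; compute that for each body.
Deimos: (1.48 × 10¹⁵) / (2.35 × 10⁷)³ = 1.140 × 10⁻⁷
Phobos: (1.07 × 10¹⁶) / (9.38 × 10⁶)³ = 1.297 × 10⁻⁵
Ratio (larger/smaller) = 114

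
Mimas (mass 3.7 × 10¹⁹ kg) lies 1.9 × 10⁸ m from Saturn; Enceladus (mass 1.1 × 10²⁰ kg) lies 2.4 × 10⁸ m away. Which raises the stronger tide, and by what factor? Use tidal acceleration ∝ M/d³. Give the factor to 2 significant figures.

The tide-raising term goes as M/d³ (the gradient of a 1/d² field).
Mimas: (3.7 × 10¹⁹) / (1.9 × 10⁸)³ = 5.394 × 10⁻⁶
Enceladus: (1.1 × 10²⁰) / (2.4 × 10⁸)³ = 7.957 × 10⁻⁶
Ratio (larger/smaller) = 1.5

Enceladus, by a factor of ≈ 1.5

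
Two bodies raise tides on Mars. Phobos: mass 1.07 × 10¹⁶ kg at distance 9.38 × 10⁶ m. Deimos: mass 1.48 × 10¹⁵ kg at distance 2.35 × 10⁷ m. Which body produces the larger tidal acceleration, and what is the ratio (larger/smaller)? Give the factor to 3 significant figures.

Phobos, by a factor of ≈ 114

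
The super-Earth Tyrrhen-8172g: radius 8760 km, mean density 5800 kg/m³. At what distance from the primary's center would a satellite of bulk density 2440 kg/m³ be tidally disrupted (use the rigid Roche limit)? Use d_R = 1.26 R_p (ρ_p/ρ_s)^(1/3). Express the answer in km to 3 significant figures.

d_R = 1.26 × 8760 km × (5800/2440)^(1/3)
    = 14700 km

14700 km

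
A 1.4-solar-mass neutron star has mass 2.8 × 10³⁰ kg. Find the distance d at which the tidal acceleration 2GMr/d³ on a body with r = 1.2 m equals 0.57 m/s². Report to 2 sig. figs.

2GMr/d³ = a_tidal  ⇒  d = (2GMr / a_tidal)^(1/3)
d = (2 × 6.674×10⁻¹¹ × (2.8 × 10³⁰) × (1.2) / (0.57))^(1/3)
  = 9.2 × 10⁶ m

9.2 × 10⁶ m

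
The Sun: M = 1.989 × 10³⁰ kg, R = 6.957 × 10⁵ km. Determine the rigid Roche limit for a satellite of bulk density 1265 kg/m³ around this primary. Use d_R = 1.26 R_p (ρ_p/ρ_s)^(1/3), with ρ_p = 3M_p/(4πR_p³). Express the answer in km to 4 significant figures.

ρ_p = 3M_p/(4πR_p³) = 3 × (1.989 × 10³⁰) / (4π × (6.957 × 10⁸ m)³) = 1410 kg/m³
d_R = 1.26 × 6.957 × 10⁵ km × (1410/1265)^(1/3)
    = 9.089 × 10⁵ km

9.089 × 10⁵ km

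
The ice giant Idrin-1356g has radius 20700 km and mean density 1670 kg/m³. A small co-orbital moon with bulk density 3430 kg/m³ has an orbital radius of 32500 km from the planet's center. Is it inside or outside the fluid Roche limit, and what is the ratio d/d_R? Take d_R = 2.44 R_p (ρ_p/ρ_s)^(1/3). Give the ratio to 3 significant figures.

inside; d/d_R ≈ 0.818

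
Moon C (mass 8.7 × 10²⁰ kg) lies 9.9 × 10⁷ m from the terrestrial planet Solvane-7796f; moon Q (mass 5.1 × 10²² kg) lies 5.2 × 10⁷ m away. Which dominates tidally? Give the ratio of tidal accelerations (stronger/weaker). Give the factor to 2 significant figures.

Moon Q, by a factor of ≈ 400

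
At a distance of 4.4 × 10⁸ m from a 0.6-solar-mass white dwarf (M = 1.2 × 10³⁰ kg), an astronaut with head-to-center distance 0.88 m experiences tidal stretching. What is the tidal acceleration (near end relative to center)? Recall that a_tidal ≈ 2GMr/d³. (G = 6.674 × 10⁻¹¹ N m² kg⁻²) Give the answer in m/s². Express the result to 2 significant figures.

The tidal stretch is the gradient of GM/d² times the body's extent r, hence the 1/d³ dependence.
Δg = 2GMr/d³
   = 2 × (6.674 × 10⁻¹¹) × (1.2 × 10³⁰) × (0.88) / (4.4 × 10⁸)³
   = 1.7 × 10⁻⁶ m/s²

1.7 × 10⁻⁶ m/s²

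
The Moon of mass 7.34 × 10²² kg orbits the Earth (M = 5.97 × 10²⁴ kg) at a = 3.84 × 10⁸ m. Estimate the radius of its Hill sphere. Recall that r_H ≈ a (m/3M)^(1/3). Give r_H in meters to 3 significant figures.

6.15 × 10⁷ m

r_H ≈ a (m/3M)^(1/3)
    = (3.84 × 10⁸) × (7.34 × 10²² / (3 × 5.97 × 10²⁴))^(1/3)
    = 6.15 × 10⁷ m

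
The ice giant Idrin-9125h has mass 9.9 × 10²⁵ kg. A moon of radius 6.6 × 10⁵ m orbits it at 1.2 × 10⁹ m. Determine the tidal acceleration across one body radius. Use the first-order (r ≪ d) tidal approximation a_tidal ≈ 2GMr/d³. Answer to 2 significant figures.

5.0 × 10⁻⁶ m/s²

Δa = 2GMr/d³
   = 2 × (6.674 × 10⁻¹¹) × (9.9 × 10²⁵) × (6.6 × 10⁵) / (1.2 × 10⁹)³
   = 5.0 × 10⁻⁶ m/s²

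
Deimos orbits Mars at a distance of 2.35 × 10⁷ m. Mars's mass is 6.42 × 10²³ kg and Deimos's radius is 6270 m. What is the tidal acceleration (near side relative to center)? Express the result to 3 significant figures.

4.14 × 10⁻⁵ m/s²

The tidal stretch is the gradient of GM/d² times the body's extent r, hence the 1/d³ dependence.
Δg = 2GMr/d³
   = 2 × (6.674 × 10⁻¹¹) × (6.42 × 10²³) × (6270) / (2.35 × 10⁷)³
   = 4.14 × 10⁻⁵ m/s²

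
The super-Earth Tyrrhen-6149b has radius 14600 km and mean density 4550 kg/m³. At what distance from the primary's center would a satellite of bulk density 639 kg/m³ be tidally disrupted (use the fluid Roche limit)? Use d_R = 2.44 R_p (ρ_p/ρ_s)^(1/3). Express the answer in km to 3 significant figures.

d_R = 2.44 × 14600 km × (4550/639)^(1/3)
    = 68500 km

68500 km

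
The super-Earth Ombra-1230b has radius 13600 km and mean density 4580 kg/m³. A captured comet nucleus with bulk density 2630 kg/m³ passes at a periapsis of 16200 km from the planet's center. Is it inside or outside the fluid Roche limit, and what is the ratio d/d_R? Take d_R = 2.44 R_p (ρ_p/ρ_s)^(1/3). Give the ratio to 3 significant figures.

inside; d/d_R ≈ 0.406

d_R = 2.44 × (13600 km) × (4580/2630)^(1/3) = 39920 km
d/d_R = (16200) / (39920) = 0.406
Since d/d_R < 1, the body is inside the Roche limit.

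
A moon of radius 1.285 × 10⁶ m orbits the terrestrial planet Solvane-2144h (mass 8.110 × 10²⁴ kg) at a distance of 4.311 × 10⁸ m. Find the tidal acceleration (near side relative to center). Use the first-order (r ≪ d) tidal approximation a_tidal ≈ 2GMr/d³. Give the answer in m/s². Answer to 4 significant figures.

Δg = 2GMr/d³
   = 2 × (6.674 × 10⁻¹¹) × (8.110 × 10²⁴) × (1.285 × 10⁶) / (4.311 × 10⁸)³
   = 1.736 × 10⁻⁵ m/s²

1.736 × 10⁻⁵ m/s²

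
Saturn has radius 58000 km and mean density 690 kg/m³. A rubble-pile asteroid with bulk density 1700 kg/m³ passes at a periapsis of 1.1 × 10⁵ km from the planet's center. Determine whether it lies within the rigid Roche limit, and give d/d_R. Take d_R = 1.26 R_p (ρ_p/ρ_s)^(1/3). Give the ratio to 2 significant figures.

outside; d/d_R ≈ 2.0

d_R = 1.26 × (58000 km) × (690/1700)^(1/3) = 54110 km
d/d_R = (1.1 × 10⁵) / (54110) = 2.0
Since d/d_R > 1, the body is outside the Roche limit.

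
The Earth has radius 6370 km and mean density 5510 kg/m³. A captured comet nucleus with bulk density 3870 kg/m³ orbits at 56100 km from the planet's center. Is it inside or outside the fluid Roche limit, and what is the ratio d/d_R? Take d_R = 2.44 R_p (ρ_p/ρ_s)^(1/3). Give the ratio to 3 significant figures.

outside; d/d_R ≈ 3.21

d_R = 2.44 × (6370 km) × (5510/3870)^(1/3) = 17490 km
d/d_R = (56100) / (17490) = 3.21
Since d/d_R > 1, the body is outside the Roche limit.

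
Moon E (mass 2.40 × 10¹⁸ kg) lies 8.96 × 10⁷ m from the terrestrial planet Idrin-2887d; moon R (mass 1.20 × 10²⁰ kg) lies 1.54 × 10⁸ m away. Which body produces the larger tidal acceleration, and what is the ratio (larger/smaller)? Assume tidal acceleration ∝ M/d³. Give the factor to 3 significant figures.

Moon R, by a factor of ≈ 9.85

Compare M/d³ for the two perturbers:
Moon E: (2.40 × 10¹⁸) / (8.96 × 10⁷)³ = 3.336 × 10⁻⁶
Moon R: (1.20 × 10²⁰) / (1.54 × 10⁸)³ = 3.286 × 10⁻⁵
Ratio (larger/smaller) = 9.85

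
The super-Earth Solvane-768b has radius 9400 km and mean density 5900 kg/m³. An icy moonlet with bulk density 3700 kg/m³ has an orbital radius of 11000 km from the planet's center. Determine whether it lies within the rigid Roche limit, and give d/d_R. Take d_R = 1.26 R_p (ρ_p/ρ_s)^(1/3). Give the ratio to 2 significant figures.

d_R = 1.26 × (9400 km) × (5900/3700)^(1/3) = 13840 km
d/d_R = (11000) / (13840) = 0.79
Since d/d_R < 1, the body is inside the Roche limit.

inside; d/d_R ≈ 0.79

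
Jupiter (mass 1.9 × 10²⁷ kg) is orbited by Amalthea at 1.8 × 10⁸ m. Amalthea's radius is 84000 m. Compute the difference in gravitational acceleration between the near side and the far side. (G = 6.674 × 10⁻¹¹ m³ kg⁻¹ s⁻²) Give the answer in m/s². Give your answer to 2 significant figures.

Δg = 4GMr/d³
   = 4 × (6.674 × 10⁻¹¹) × (1.9 × 10²⁷) × (84000) / (1.8 × 10⁸)³
   = 7.3 × 10⁻³ m/s²

7.3 × 10⁻³ m/s²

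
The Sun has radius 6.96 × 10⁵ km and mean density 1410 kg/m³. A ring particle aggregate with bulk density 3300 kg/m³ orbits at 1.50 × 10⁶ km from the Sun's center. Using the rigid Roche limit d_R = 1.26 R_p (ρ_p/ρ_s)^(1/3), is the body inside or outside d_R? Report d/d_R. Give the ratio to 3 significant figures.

d_R = 1.26 × (6.96 × 10⁵ km) × (1410/3300)^(1/3) = 6.605 × 10⁵ km
d/d_R = (1.50 × 10⁶) / (6.605 × 10⁵) = 2.27
Since d/d_R > 1, the body is outside the Roche limit.

outside; d/d_R ≈ 2.27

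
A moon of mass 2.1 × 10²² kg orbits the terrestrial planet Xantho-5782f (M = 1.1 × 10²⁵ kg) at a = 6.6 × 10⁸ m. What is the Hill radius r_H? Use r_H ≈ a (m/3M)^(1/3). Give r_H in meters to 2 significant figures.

5.7 × 10⁷ m

r_H ≈ a (m/3M)^(1/3)
    = (6.6 × 10⁸) × (2.1 × 10²² / (3 × 1.1 × 10²⁵))^(1/3)
    = 5.7 × 10⁷ m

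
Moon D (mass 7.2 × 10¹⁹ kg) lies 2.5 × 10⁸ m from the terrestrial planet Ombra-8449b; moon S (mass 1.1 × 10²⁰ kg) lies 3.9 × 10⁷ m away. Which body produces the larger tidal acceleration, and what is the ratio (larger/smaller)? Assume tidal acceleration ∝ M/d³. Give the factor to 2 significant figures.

The tide-raising term goes as M/d³ (the gradient of a 1/d² field).
Moon D: (7.2 × 10¹⁹) / (2.5 × 10⁸)³ = 4.608 × 10⁻⁶
Moon S: (1.1 × 10²⁰) / (3.9 × 10⁷)³ = 1.854 × 10⁻³
Ratio (larger/smaller) = 400

Moon S, by a factor of ≈ 400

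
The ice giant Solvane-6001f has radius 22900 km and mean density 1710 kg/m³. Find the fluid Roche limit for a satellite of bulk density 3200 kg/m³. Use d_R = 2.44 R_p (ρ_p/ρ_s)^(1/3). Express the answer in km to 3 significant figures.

45300 km

d_R = 2.44 × 22900 km × (1710/3200)^(1/3)
    = 45300 km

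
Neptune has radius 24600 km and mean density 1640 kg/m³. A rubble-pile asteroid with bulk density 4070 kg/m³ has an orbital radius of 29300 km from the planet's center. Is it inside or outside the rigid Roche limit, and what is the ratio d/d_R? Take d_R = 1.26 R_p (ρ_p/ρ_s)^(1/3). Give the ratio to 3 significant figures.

d_R = 1.26 × (24600 km) × (1640/4070)^(1/3) = 22890 km
d/d_R = (29300) / (22890) = 1.28
Since d/d_R > 1, the body is outside the Roche limit.

outside; d/d_R ≈ 1.28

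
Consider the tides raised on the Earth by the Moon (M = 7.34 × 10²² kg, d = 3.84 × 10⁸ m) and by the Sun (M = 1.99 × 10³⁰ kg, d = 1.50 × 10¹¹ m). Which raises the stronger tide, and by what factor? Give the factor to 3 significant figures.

The Moon, by a factor of ≈ 2.20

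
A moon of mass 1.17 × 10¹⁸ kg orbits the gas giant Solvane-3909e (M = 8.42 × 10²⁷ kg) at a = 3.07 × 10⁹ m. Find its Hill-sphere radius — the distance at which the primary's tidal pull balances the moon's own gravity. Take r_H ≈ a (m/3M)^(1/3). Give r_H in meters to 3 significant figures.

1.10 × 10⁶ m

r_H ≈ a (m/3M)^(1/3)
    = (3.07 × 10⁹) × (1.17 × 10¹⁸ / (3 × 8.42 × 10²⁷))^(1/3)
    = 1.10 × 10⁶ m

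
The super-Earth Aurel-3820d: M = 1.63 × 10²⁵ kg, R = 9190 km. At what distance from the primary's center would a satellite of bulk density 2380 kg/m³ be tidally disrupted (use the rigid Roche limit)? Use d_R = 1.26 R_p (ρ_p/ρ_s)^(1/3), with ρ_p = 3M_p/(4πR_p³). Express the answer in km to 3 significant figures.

ρ_p = 3M_p/(4πR_p³) = 3 × (1.63 × 10²⁵) / (4π × (9.19 × 10⁶ m)³) = 5010 kg/m³
d_R = 1.26 × 9190 km × (5010/2380)^(1/3)
    = 14800 km

14800 km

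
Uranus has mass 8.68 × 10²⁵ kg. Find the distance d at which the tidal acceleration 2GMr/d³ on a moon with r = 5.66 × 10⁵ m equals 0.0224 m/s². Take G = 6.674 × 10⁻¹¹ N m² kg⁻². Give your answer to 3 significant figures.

6.64 × 10⁷ m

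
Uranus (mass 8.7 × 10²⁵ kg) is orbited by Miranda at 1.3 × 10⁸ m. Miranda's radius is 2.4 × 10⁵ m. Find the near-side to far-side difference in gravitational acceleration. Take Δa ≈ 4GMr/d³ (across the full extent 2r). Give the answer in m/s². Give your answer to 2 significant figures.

2.5 × 10⁻³ m/s²

Differencing GM/(d−r)² and GM/(d+r)² to first order in r/d gives 4GMr/d³.
a_tidal = 4GMr/d³
        = 4 × (6.674 × 10⁻¹¹) × (8.7 × 10²⁵) × (2.4 × 10⁵) / (1.3 × 10⁸)³
        = 2.5 × 10⁻³ m/s²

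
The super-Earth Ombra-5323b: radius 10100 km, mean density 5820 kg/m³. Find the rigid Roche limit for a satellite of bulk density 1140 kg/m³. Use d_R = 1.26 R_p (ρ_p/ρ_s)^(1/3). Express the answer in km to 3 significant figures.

d_R = 1.26 × 10100 km × (5820/1140)^(1/3)
    = 21900 km

21900 km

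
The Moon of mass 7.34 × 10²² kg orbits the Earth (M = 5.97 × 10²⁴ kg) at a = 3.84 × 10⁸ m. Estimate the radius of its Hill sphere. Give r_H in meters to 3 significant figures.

6.15 × 10⁷ m

r_H ≈ a (m/3M)^(1/3)
    = (3.84 × 10⁸) × (7.34 × 10²² / (3 × 5.97 × 10²⁴))^(1/3)
    = 6.15 × 10⁷ m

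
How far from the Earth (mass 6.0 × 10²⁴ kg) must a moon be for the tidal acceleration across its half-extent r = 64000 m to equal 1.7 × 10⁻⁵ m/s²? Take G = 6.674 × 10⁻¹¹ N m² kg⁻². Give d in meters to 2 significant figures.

2GMr/d³ = a_tidal  ⇒  d = (2GMr / a_tidal)^(1/3)
d = (2 × 6.674×10⁻¹¹ × (6.0 × 10²⁴) × (64000) / (1.7 × 10⁻⁵))^(1/3)
  = 1.4 × 10⁸ m

1.4 × 10⁸ m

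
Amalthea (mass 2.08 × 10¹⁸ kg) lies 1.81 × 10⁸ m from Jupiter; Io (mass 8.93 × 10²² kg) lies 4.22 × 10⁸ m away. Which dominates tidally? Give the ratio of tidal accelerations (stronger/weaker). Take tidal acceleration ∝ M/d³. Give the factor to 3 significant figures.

The tide-raising term goes as M/d³ (the gradient of a 1/d² field).
Amalthea: (2.08 × 10¹⁸) / (1.81 × 10⁸)³ = 3.508 × 10⁻⁷
Io: (8.93 × 10²²) / (4.22 × 10⁸)³ = 1.188 × 10⁻³
Ratio (larger/smaller) = 3390

Io, by a factor of ≈ 3390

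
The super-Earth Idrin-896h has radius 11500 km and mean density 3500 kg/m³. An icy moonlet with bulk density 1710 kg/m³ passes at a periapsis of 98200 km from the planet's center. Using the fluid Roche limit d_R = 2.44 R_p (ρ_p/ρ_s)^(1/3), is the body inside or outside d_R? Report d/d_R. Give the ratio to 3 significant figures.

d_R = 2.44 × (11500 km) × (3500/1710)^(1/3) = 35630 km
d/d_R = (98200) / (35630) = 2.76
Since d/d_R > 1, the body is outside the Roche limit.

outside; d/d_R ≈ 2.76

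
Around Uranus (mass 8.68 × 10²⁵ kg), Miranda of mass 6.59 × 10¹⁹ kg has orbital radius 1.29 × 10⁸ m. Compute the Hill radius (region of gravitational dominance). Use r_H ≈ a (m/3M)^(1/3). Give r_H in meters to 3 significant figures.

r_H ≈ a (m/3M)^(1/3)
    = (1.29 × 10⁸) × (6.59 × 10¹⁹ / (3 × 8.68 × 10²⁵))^(1/3)
    = 8.16 × 10⁵ m

8.16 × 10⁵ m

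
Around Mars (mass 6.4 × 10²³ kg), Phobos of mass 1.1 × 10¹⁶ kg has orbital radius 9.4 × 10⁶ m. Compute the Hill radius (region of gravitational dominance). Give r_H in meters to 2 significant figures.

1.7 × 10⁴ m

r_H ≈ a (m/3M)^(1/3)
    = (9.4 × 10⁶) × (1.1 × 10¹⁶ / (3 × 6.4 × 10²³))^(1/3)
    = 1.7 × 10⁴ m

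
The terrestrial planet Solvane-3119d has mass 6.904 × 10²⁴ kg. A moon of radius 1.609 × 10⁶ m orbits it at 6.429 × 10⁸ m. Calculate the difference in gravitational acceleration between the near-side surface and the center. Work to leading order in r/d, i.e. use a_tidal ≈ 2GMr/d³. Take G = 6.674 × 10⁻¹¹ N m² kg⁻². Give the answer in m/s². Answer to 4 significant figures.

5.580 × 10⁻⁶ m/s²

Δg = 2GMr/d³
   = 2 × (6.674 × 10⁻¹¹) × (6.904 × 10²⁴) × (1.609 × 10⁶) / (6.429 × 10⁸)³
   = 5.580 × 10⁻⁶ m/s²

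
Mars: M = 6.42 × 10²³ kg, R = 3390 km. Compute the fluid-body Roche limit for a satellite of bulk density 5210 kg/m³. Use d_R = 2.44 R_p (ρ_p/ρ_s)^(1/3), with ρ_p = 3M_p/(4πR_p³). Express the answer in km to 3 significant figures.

7530 km

ρ_p = 3M_p/(4πR_p³) = 3 × (6.42 × 10²³) / (4π × (3.39 × 10⁶ m)³) = 3930 kg/m³
d_R = 2.44 × 3390 km × (3930/5210)^(1/3)
    = 7530 km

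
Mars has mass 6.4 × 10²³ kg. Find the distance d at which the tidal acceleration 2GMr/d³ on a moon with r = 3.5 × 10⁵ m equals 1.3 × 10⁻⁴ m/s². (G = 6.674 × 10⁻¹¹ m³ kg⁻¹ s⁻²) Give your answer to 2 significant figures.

2GMr/d³ = a_tidal  ⇒  d = (2GMr / a_tidal)^(1/3)
d = (2 × 6.674×10⁻¹¹ × (6.4 × 10²³) × (3.5 × 10⁵) / (1.3 × 10⁻⁴))^(1/3)
  = 6.1 × 10⁷ m

6.1 × 10⁷ m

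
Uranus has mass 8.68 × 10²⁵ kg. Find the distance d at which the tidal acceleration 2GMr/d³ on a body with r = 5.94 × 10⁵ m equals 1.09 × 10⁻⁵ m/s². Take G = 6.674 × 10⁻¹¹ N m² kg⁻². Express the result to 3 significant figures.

8.58 × 10⁸ m

2GMr/d³ = a_tidal  ⇒  d = (2GMr / a_tidal)^(1/3)
d = (2 × 6.674×10⁻¹¹ × (8.68 × 10²⁵) × (5.94 × 10⁵) / (1.09 × 10⁻⁵))^(1/3)
  = 8.58 × 10⁸ m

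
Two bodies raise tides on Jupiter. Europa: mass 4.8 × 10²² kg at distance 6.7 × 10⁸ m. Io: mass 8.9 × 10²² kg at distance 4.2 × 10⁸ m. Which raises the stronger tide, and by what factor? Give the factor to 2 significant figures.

The tide-raising term goes as M/d³ (the gradient of a 1/d² field).
Europa: (4.8 × 10²²) / (6.7 × 10⁸)³ = 1.596 × 10⁻⁴
Io: (8.9 × 10²²) / (4.2 × 10⁸)³ = 1.201 × 10⁻³
Ratio (larger/smaller) = 7.5

Io, by a factor of ≈ 7.5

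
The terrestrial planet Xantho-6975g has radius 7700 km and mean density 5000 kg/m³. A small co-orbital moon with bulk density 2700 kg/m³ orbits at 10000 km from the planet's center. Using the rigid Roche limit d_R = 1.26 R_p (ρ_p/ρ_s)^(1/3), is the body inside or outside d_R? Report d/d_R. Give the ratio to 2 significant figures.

d_R = 1.26 × (7700 km) × (5000/2700)^(1/3) = 11910 km
d/d_R = (10000) / (11910) = 0.84
Since d/d_R < 1, the body is inside the Roche limit.

inside; d/d_R ≈ 0.84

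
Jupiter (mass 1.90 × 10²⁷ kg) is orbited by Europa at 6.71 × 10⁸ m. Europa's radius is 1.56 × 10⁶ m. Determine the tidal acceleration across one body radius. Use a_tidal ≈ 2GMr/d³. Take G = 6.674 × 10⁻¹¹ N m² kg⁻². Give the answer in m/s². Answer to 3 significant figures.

a_tidal = 2GMr/d³
        = 2 × (6.674 × 10⁻¹¹) × (1.90 × 10²⁷) × (1.56 × 10⁶) / (6.71 × 10⁸)³
        = 1.31 × 10⁻³ m/s²

1.31 × 10⁻³ m/s²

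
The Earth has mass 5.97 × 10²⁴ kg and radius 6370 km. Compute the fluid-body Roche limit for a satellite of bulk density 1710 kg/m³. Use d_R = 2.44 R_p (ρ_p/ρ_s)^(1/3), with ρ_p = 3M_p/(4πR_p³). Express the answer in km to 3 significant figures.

23000 km

ρ_p = 3M_p/(4πR_p³) = 3 × (5.97 × 10²⁴) / (4π × (6.37 × 10⁶ m)³) = 5510 kg/m³
d_R = 2.44 × 6370 km × (5510/1710)^(1/3)
    = 23000 km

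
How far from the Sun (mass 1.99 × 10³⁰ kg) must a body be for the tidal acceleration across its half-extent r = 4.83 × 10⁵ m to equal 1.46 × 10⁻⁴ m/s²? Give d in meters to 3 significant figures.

2GMr/d³ = a_tidal  ⇒  d = (2GMr / a_tidal)^(1/3)
d = (2 × 6.674×10⁻¹¹ × (1.99 × 10³⁰) × (4.83 × 10⁵) / (1.46 × 10⁻⁴))^(1/3)
  = 9.58 × 10⁹ m

9.58 × 10⁹ m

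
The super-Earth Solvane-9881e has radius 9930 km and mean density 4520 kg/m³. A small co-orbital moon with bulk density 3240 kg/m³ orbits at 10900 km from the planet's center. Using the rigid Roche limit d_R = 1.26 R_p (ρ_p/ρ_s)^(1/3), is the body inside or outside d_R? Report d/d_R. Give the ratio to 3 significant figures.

inside; d/d_R ≈ 0.780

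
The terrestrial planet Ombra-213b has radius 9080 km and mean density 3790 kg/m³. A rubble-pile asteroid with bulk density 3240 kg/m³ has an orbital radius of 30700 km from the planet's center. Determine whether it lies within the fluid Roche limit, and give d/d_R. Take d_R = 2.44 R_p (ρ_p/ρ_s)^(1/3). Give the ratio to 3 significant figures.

d_R = 2.44 × (9080 km) × (3790/3240)^(1/3) = 23340 km
d/d_R = (30700) / (23340) = 1.32
Since d/d_R > 1, the body is outside the Roche limit.

outside; d/d_R ≈ 1.32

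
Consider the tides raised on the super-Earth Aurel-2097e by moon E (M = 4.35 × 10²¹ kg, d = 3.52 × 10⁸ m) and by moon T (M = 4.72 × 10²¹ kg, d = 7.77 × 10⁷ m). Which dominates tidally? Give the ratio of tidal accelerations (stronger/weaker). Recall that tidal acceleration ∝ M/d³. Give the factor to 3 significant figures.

Tidal acceleration ∝ M/d³, so compare M/d³ for each.
Moon E: (4.35 × 10²¹) / (3.52 × 10⁸)³ = 9.974 × 10⁻⁵
Moon T: (4.72 × 10²¹) / (7.77 × 10⁷)³ = 1.006 × 10⁻²
Ratio (larger/smaller) = 101

Moon T, by a factor of ≈ 101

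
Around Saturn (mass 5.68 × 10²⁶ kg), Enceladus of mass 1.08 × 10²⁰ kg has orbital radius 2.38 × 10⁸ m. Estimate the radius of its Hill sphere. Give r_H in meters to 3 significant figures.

9.49 × 10⁵ m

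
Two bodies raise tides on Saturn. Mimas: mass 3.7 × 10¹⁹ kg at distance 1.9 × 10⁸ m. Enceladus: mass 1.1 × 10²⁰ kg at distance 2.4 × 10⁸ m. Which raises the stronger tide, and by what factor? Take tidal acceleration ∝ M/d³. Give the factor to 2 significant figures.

Enceladus, by a factor of ≈ 1.5

Compare M/d³ for the two perturbers:
Mimas: (3.7 × 10¹⁹) / (1.9 × 10⁸)³ = 5.394 × 10⁻⁶
Enceladus: (1.1 × 10²⁰) / (2.4 × 10⁸)³ = 7.957 × 10⁻⁶
Ratio (larger/smaller) = 1.5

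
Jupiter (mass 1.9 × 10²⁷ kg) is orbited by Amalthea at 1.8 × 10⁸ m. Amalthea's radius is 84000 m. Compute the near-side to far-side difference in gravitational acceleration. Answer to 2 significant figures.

Near-to-far spans 2r, so the tidal difference is twice the near-to-center value: 4GMr/d³.
Δa = 4GMr/d³
   = 4 × (6.674 × 10⁻¹¹) × (1.9 × 10²⁷) × (84000) / (1.8 × 10⁸)³
   = 7.3 × 10⁻³ m/s²

7.3 × 10⁻³ m/s²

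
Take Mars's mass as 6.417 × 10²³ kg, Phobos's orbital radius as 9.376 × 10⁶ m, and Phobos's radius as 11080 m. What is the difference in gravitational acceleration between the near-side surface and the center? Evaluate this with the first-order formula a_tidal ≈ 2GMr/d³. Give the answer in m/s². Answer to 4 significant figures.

1.151 × 10⁻³ m/s²

Differencing GM/(d−r)² and GM/d² to first order in r/d gives 2GMr/d³.
Δa = 2GMr/d³
   = 2 × (6.674 × 10⁻¹¹) × (6.417 × 10²³) × (11080) / (9.376 × 10⁶)³
   = 1.151 × 10⁻³ m/s²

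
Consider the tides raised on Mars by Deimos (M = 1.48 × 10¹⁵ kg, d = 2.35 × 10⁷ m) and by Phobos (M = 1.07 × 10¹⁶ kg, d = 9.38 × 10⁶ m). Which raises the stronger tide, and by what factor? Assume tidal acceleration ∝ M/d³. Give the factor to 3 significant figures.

Tidal stretch scales as M/d³; compute that for each body.
Deimos: (1.48 × 10¹⁵) / (2.35 × 10⁷)³ = 1.140 × 10⁻⁷
Phobos: (1.07 × 10¹⁶) / (9.38 × 10⁶)³ = 1.297 × 10⁻⁵
Ratio (larger/smaller) = 114

Phobos, by a factor of ≈ 114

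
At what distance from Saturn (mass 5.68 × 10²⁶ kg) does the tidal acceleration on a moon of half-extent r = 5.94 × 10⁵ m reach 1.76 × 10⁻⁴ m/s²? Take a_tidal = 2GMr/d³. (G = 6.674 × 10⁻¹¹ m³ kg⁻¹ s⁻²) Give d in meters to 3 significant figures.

6.35 × 10⁸ m

2GMr/d³ = a_tidal  ⇒  d = (2GMr / a_tidal)^(1/3)
d = (2 × 6.674×10⁻¹¹ × (5.68 × 10²⁶) × (5.94 × 10⁵) / (1.76 × 10⁻⁴))^(1/3)
  = 6.35 × 10⁸ m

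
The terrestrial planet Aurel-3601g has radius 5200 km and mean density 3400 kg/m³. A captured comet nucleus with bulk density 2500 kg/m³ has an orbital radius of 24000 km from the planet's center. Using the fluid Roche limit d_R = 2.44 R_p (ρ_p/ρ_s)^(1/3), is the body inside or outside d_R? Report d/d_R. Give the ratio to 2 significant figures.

d_R = 2.44 × (5200 km) × (3400/2500)^(1/3) = 14060 km
d/d_R = (24000) / (14060) = 1.7
Since d/d_R > 1, the body is outside the Roche limit.

outside; d/d_R ≈ 1.7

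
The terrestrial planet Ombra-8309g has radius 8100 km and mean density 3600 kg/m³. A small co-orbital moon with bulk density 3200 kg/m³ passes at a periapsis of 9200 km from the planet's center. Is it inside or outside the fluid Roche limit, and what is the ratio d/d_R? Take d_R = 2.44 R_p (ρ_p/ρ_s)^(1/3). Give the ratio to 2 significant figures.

inside; d/d_R ≈ 0.45

d_R = 2.44 × (8100 km) × (3600/3200)^(1/3) = 20560 km
d/d_R = (9200) / (20560) = 0.45
Since d/d_R < 1, the body is inside the Roche limit.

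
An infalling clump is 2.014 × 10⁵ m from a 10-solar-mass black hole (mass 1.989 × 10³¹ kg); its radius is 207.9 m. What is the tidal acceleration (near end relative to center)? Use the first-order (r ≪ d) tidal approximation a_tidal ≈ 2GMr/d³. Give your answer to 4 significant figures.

Differencing GM/(d−r)² and GM/d² to first order in r/d gives 2GMr/d³.
Δa = 2GMr/d³
   = 2 × (6.674 × 10⁻¹¹) × (1.989 × 10³¹) × (207.9) / (2.014 × 10⁵)³
   = 6.757 × 10⁷ m/s²

6.757 × 10⁷ m/s²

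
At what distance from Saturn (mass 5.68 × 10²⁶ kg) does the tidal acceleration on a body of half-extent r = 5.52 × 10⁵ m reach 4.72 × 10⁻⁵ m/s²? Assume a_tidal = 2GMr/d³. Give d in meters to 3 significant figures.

9.61 × 10⁸ m

2GMr/d³ = a_tidal  ⇒  d = (2GMr / a_tidal)^(1/3)
d = (2 × 6.674×10⁻¹¹ × (5.68 × 10²⁶) × (5.52 × 10⁵) / (4.72 × 10⁻⁵))^(1/3)
  = 9.61 × 10⁸ m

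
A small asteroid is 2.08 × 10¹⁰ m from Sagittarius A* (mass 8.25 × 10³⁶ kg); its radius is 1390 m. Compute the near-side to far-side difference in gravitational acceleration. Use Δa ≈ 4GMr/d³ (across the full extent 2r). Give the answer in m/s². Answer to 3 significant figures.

3.40 × 10⁻¹ m/s²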